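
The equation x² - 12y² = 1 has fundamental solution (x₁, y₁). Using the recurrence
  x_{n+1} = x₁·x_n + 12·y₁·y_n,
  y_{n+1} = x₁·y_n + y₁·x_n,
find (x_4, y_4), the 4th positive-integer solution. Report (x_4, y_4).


Step 1: Find the fundamental solution (x₁, y₁) of x² - 12y² = 1.
  Expand √12 as a continued fraction. a₀ = ⌊√12⌋ = 3; iterate m_{k+1} = d_k·a_k − m_k, d_{k+1} = (12 − m_{k+1}²)/d_k, a_{k+1} = ⌊(a₀ + m_{k+1})/d_{k+1}⌋ (starting m₀ = 0, d₀ = 1), with convergents p_k = a_k·p_{k-1} + p_{k-2}, q_k = a_k·q_{k-1} + q_{k-2} (p₋₁ = 1, q₋₁ = 0):
  k = 0: a₀ = 3; p₀/q₀ = 3/1; p₀² − 12·q₀² = 9 − 12 = -3.
  k = 1: m = 3, d = 3, a = ⌊(3 + 3)/3⌋ = 2; p/q = (2·3 + 1)/(2·1 + 0) = 7/2; p² − 12·q² = 49 − 48 = 1.
  The first convergent with p² − 12·q² = 1 gives the fundamental solution (x₁, y₁) = (7, 2).
Step 2: Apply the recurrence (x_{n+1}, y_{n+1}) = (x₁x_n + 12y₁y_n, x₁y_n + y₁x_n) repeatedly.
  From (x_1, y_1) = (7, 2): x_2 = 7·7 + 12·2·2 = 97; y_2 = 7·2 + 2·7 = 28.
  From (x_2, y_2) = (97, 28): x_3 = 7·97 + 12·2·28 = 1351; y_3 = 7·28 + 2·97 = 390.
  From (x_3, y_3) = (1351, 390): x_4 = 7·1351 + 12·2·390 = 18817; y_4 = 7·390 + 2·1351 = 5432.
Step 3: Verify x_4² - 12·y_4² = 354079489 - 354079488 = 1 (should be 1). ✓

(x_1, y_1) = (7, 2); (x_4, y_4) = (18817, 5432).


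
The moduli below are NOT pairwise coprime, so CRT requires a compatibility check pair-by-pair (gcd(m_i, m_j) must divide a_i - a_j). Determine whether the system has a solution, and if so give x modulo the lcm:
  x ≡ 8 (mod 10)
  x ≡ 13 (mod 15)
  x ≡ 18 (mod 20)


Moduli 10, 15, 20 are not pairwise coprime, so CRT works modulo lcm(m_i) when all pairwise compatibility conditions hold.
Pairwise compatibility: gcd(m_i, m_j) must divide a_i - a_j for every pair.
Merge one congruence at a time:
  Start: x ≡ 8 (mod 10).
  Combine with x ≡ 13 (mod 15): gcd(10, 15) = 5; 13 - 8 = 5, which IS divisible by 5, so compatible.
    Write x = 8 + 10·t and substitute into x ≡ 13 (mod 15): 10·t ≡ 13 − 8 = 5 (mod 15).
    Divide the congruence (and modulus) by g = 5: 2·t ≡ 1 (mod 3).
    The inverse of 2 mod 3 is 2 (since 2·2 = 4 = 1·3 + 1), so t ≡ 2·1 = 2 ≡ 2 (mod 3).
    Then x = 8 + 10·2 = 28, valid modulo lcm(10, 15) = 30: x ≡ 28 (mod 30).
  Combine with x ≡ 18 (mod 20): gcd(30, 20) = 10; 18 - 28 = -10, which IS divisible by 10, so compatible.
    Write x = 28 + 30·t and substitute into x ≡ 18 (mod 20): 30·t ≡ 18 − 28 = -10 (mod 20).
    Divide the congruence (and modulus) by g = 10: 3·t ≡ -1 (mod 2).
    Reduce coefficients mod 2: 1·t ≡ 1 (mod 2).
    So t ≡ 1 (mod 2).
    Then x = 28 + 30·1 = 58, valid modulo lcm(30, 20) = 60: x ≡ 58 (mod 60).
Verify: 58 mod 10 = 8, 58 mod 15 = 13, 58 mod 20 = 18.

x ≡ 58 (mod 60).


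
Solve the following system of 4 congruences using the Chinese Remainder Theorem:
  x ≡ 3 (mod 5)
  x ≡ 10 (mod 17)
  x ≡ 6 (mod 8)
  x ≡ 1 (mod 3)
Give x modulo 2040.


Product of moduli M = 5 · 17 · 8 · 3 = 2040.
Merge one congruence at a time:
  Start: x ≡ 3 (mod 5).
  Combine with x ≡ 10 (mod 17); new modulus lcm = 85.
    Write x = 3 + 5·t and substitute into x ≡ 10 (mod 17): 5·t ≡ 10 − 3 = 7 (mod 17).
    The inverse of 5 mod 17 is 7 (since 5·7 = 35 = 2·17 + 1), so t ≡ 7·7 = 49 ≡ 15 (mod 17).
    Then x = 3 + 5·15 = 78, valid modulo lcm(5, 17) = 85: x ≡ 78 (mod 85).
  Combine with x ≡ 6 (mod 8); new modulus lcm = 680.
    Write x = 78 + 85·t and substitute into x ≡ 6 (mod 8): 85·t ≡ 6 − 78 = -72 (mod 8).
    Reduce coefficients mod 8: 5·t ≡ 0 (mod 8).
    The inverse of 5 mod 8 is 5 (since 5·5 = 25 = 3·8 + 1), so t ≡ 5·0 = 0 ≡ 0 (mod 8).
    Then x = 78 + 85·0 = 78, valid modulo lcm(85, 8) = 680: x ≡ 78 (mod 680).
  Combine with x ≡ 1 (mod 3); new modulus lcm = 2040.
    Write x = 78 + 680·t and substitute into x ≡ 1 (mod 3): 680·t ≡ 1 − 78 = -77 (mod 3).
    Reduce coefficients mod 3: 2·t ≡ 1 (mod 3).
    The inverse of 2 mod 3 is 2 (since 2·2 = 4 = 1·3 + 1), so t ≡ 2·1 = 2 ≡ 2 (mod 3).
    Then x = 78 + 680·2 = 1438, valid modulo lcm(680, 3) = 2040: x ≡ 1438 (mod 2040).
Verify against each original: 1438 mod 5 = 3, 1438 mod 17 = 10, 1438 mod 8 = 6, 1438 mod 3 = 1.

x ≡ 1438 (mod 2040).


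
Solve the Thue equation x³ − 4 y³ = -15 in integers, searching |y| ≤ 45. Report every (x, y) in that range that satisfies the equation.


The equation is x³ - 4y³ = -15. For fixed y, x³ = 4·y³ − 15, so a solution requires the RHS to be a perfect cube.
Strategy: iterate y from -45 to 45, compute RHS = 4·y³ − 15, and check whether it is a (positive or negative) perfect cube.
Check small values of y:
  y = 0: RHS = -15 is not a perfect cube.
  y = 1: RHS = -11 is not a perfect cube.
  y = -1: RHS = -19 is not a perfect cube.
  y = 2: RHS = 17 is not a perfect cube.
  y = -2: RHS = -47 is not a perfect cube.
  y = 3: RHS = 93 is not a perfect cube.
  y = -3: RHS = -123 is not a perfect cube.
Continuing the search up to |y| = 45 finds no solutions either.
No (x, y) in the scanned range satisfies the equation.

No integer solutions with |y| ≤ 45.


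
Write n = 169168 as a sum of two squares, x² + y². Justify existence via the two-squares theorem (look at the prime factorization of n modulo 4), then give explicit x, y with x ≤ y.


Step 1: Factor n = 169168 = 2^4 · 97 · 109.
Step 2: Check the mod-4 condition on each prime factor: 2 = 2 (special); 97 ≡ 1 (mod 4), exponent 1; 109 ≡ 1 (mod 4), exponent 1.
All primes ≡ 3 (mod 4) appear to even exponent (or don't appear), so by the two-squares theorem n IS expressible as a sum of two squares.
Step 3: Build a representation. Group n = k² · m with k = 4 and m = 97 · 109 = 10573 (a product of primes ≡ 1 (mod 4)); a representation of m scales to one of n via (k·x)² + (k·y)² = k²(x² + y²). Each prime p ≡ 1 (mod 4) is itself a sum of two squares; find a² by testing p − a² for a perfect square:
  97: 97 − 1² = 96, 97 − 2² = 93, 97 − 3² = 88, 97 − 4² = 81 = 9² ⇒ 97 = 4² + 9².
  109: 109 − 1² = 108, 109 − 2² = 105, 109 − 3² = 100 = 10² ⇒ 109 = 3² + 10².
  Combine using the Brahmagupta–Fibonacci identity (a² + b²)(c² + d²) = (ac − bd)² + (ad + bc)² = (ac + bd)² + (ad − bc)²:
  97 · 109 = 10573: from (4² + 9²)(3² + 10²), take (4·3 − 9·10, 4·10 + 9·3) = (12 − 90, 40 + 27) = (-78, 67); dropping signs (only squares matter) gives (78, 67); check 78² + 67² = 6084 + 4489 = 10573 ✓.
  Scale by k = 4: (4·78, 4·67) = (312, 268).
Step 4: Order so x ≤ y and verify: 268² + 312² = 71824 + 97344 = 169168 = n. ✓

n = 169168 = 268² + 312² (one valid representation with x ≤ y).


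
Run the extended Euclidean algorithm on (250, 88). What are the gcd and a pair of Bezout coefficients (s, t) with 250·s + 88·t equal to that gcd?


Euclidean algorithm on (250, 88) — divide until remainder is 0:
  250 = 2 · 88 + 74
  88 = 1 · 74 + 14
  74 = 5 · 14 + 4
  14 = 3 · 4 + 2
  4 = 2 · 2 + 0
gcd(250, 88) = 2.
Track Bezout coefficients alongside the remainders: start with r₀ = 250 = a·1 + b·0 (s = 1, t = 0) and r₁ = 88 = a·0 + b·1 (s = 0, t = 1); each new remainder r_{k+1} = r_{k-1} − q_k·r_k inherits s_{k+1} = s_{k-1} − q_k·s_k, t_{k+1} = t_{k-1} − q_k·t_k, so r_k = a·s_k + b·t_k at every step:
  q = 2: r = 74, s = 1 − 2·0 = 1, t = 0 − 2·1 = -2  (check: 250·1 + 88·(-2) = 74)
  q = 1: r = 14, s = 0 − 1·1 = -1, t = 1 − 1·(-2) = 3  (check: 250·(-1) + 88·3 = 14)
  q = 5: r = 4, s = 1 − 5·(-1) = 6, t = -2 − 5·3 = -17  (check: 250·6 + 88·(-17) = 4)
  q = 3: r = 2, s = -1 − 3·6 = -19, t = 3 − 3·(-17) = 54  (check: 250·(-19) + 88·54 = 2)
The row with r = 2 (the gcd) gives the Bezout coefficients s = -19, t = 54.
Result: 250 · (-19) + 88 · (54) = 2.

gcd(250, 88) = 2; s = -19, t = 54 (check: 250·(-19) + 88·54 = 2).


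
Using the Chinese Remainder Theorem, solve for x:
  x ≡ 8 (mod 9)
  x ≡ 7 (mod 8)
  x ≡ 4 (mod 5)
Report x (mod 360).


Moduli 9, 8, 5 are pairwise coprime; by CRT there is a unique solution modulo M = 9 · 8 · 5 = 360.
Solve pairwise, accumulating the modulus:
  Start with x ≡ 8 (mod 9).
  Combine with x ≡ 7 (mod 8): since gcd(9, 8) = 1, we get a unique residue mod 72.
    Write x = 8 + 9·t and substitute into x ≡ 7 (mod 8): 9·t ≡ 7 − 8 = -1 (mod 8).
    Reduce coefficients mod 8: 1·t ≡ 7 (mod 8).
    So t ≡ 7 (mod 8).
    Then x = 8 + 9·7 = 71, valid modulo lcm(9, 8) = 72: x ≡ 71 (mod 72).
  Combine with x ≡ 4 (mod 5): since gcd(72, 5) = 1, we get a unique residue mod 360.
    Write x = 71 + 72·t and substitute into x ≡ 4 (mod 5): 72·t ≡ 4 − 71 = -67 (mod 5).
    Reduce coefficients mod 5: 2·t ≡ 3 (mod 5).
    The inverse of 2 mod 5 is 3 (since 2·3 = 6 = 1·5 + 1), so t ≡ 3·3 = 9 ≡ 4 (mod 5).
    Then x = 71 + 72·4 = 359, valid modulo lcm(72, 5) = 360: x ≡ 359 (mod 360).
Verify: 359 mod 9 = 8 ✓, 359 mod 8 = 7 ✓, 359 mod 5 = 4 ✓.

x ≡ 359 (mod 360).


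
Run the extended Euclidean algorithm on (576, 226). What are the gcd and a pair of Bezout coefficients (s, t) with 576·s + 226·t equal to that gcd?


Euclidean algorithm on (576, 226) — divide until remainder is 0:
  576 = 2 · 226 + 124
  226 = 1 · 124 + 102
  124 = 1 · 102 + 22
  102 = 4 · 22 + 14
  22 = 1 · 14 + 8
  14 = 1 · 8 + 6
  8 = 1 · 6 + 2
  6 = 3 · 2 + 0
gcd(576, 226) = 2.
Track Bezout coefficients alongside the remainders: start with r₀ = 576 = a·1 + b·0 (s = 1, t = 0) and r₁ = 226 = a·0 + b·1 (s = 0, t = 1); each new remainder r_{k+1} = r_{k-1} − q_k·r_k inherits s_{k+1} = s_{k-1} − q_k·s_k, t_{k+1} = t_{k-1} − q_k·t_k, so r_k = a·s_k + b·t_k at every step:
  q = 2: r = 124, s = 1 − 2·0 = 1, t = 0 − 2·1 = -2  (check: 576·1 + 226·(-2) = 124)
  q = 1: r = 102, s = 0 − 1·1 = -1, t = 1 − 1·(-2) = 3  (check: 576·(-1) + 226·3 = 102)
  q = 1: r = 22, s = 1 − 1·(-1) = 2, t = -2 − 1·3 = -5  (check: 576·2 + 226·(-5) = 22)
  q = 4: r = 14, s = -1 − 4·2 = -9, t = 3 − 4·(-5) = 23  (check: 576·(-9) + 226·23 = 14)
  q = 1: r = 8, s = 2 − 1·(-9) = 11, t = -5 − 1·23 = -28  (check: 576·11 + 226·(-28) = 8)
  q = 1: r = 6, s = -9 − 1·11 = -20, t = 23 − 1·(-28) = 51  (check: 576·(-20) + 226·51 = 6)
  q = 1: r = 2, s = 11 − 1·(-20) = 31, t = -28 − 1·51 = -79  (check: 576·31 + 226·(-79) = 2)
The row with r = 2 (the gcd) gives the Bezout coefficients s = 31, t = -79.
Result: 576 · (31) + 226 · (-79) = 2.

gcd(576, 226) = 2; s = 31, t = -79 (check: 576·31 + 226·(-79) = 2).


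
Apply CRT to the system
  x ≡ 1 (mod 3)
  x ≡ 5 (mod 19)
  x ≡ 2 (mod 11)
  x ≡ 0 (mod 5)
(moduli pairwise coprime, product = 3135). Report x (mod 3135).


Product of moduli M = 3 · 19 · 11 · 5 = 3135.
Merge one congruence at a time:
  Start: x ≡ 1 (mod 3).
  Combine with x ≡ 5 (mod 19); new modulus lcm = 57.
    Write x = 1 + 3·t and substitute into x ≡ 5 (mod 19): 3·t ≡ 5 − 1 = 4 (mod 19).
    The inverse of 3 mod 19 is 13 (since 3·13 = 39 = 2·19 + 1), so t ≡ 13·4 = 52 ≡ 14 (mod 19).
    Then x = 1 + 3·14 = 43, valid modulo lcm(3, 19) = 57: x ≡ 43 (mod 57).
  Combine with x ≡ 2 (mod 11); new modulus lcm = 627.
    Write x = 43 + 57·t and substitute into x ≡ 2 (mod 11): 57·t ≡ 2 − 43 = -41 (mod 11).
    Reduce coefficients mod 11: 2·t ≡ 3 (mod 11).
    The inverse of 2 mod 11 is 6 (since 2·6 = 12 = 1·11 + 1), so t ≡ 6·3 = 18 ≡ 7 (mod 11).
    Then x = 43 + 57·7 = 442, valid modulo lcm(57, 11) = 627: x ≡ 442 (mod 627).
  Combine with x ≡ 0 (mod 5); new modulus lcm = 3135.
    Write x = 442 + 627·t and substitute into x ≡ 0 (mod 5): 627·t ≡ 0 − 442 = -442 (mod 5).
    Reduce coefficients mod 5: 2·t ≡ 3 (mod 5).
    The inverse of 2 mod 5 is 3 (since 2·3 = 6 = 1·5 + 1), so t ≡ 3·3 = 9 ≡ 4 (mod 5).
    Then x = 442 + 627·4 = 2950, valid modulo lcm(627, 5) = 3135: x ≡ 2950 (mod 3135).
Verify against each original: 2950 mod 3 = 1, 2950 mod 19 = 5, 2950 mod 11 = 2, 2950 mod 5 = 0.

x ≡ 2950 (mod 3135).


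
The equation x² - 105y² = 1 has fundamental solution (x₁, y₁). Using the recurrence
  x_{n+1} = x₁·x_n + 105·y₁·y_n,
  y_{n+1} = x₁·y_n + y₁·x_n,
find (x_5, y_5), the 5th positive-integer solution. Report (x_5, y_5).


Step 1: Find the fundamental solution (x₁, y₁) of x² - 105y² = 1.
  Expand √105 as a continued fraction. a₀ = ⌊√105⌋ = 10; iterate m_{k+1} = d_k·a_k − m_k, d_{k+1} = (105 − m_{k+1}²)/d_k, a_{k+1} = ⌊(a₀ + m_{k+1})/d_{k+1}⌋ (starting m₀ = 0, d₀ = 1), with convergents p_k = a_k·p_{k-1} + p_{k-2}, q_k = a_k·q_{k-1} + q_{k-2} (p₋₁ = 1, q₋₁ = 0):
  k = 0: a₀ = 10; p₀/q₀ = 10/1; p₀² − 105·q₀² = 100 − 105 = -5.
  k = 1: m = 10, d = 5, a = ⌊(10 + 10)/5⌋ = 4; p/q = (4·10 + 1)/(4·1 + 0) = 41/4; p² − 105·q² = 1681 − 1680 = 1.
  The first convergent with p² − 105·q² = 1 gives the fundamental solution (x₁, y₁) = (41, 4).
Step 2: Apply the recurrence (x_{n+1}, y_{n+1}) = (x₁x_n + 105y₁y_n, x₁y_n + y₁x_n) repeatedly.
  From (x_1, y_1) = (41, 4): x_2 = 41·41 + 105·4·4 = 3361; y_2 = 41·4 + 4·41 = 328.
  From (x_2, y_2) = (3361, 328): x_3 = 41·3361 + 105·4·328 = 275561; y_3 = 41·328 + 4·3361 = 26892.
  From (x_3, y_3) = (275561, 26892): x_4 = 41·275561 + 105·4·26892 = 22592641; y_4 = 41·26892 + 4·275561 = 2204816.
  From (x_4, y_4) = (22592641, 2204816): x_5 = 41·22592641 + 105·4·2204816 = 1852321001; y_5 = 41·2204816 + 4·22592641 = 180768020.
Step 3: Verify x_5² - 105·y_5² = 3431093090745642001 - 3431093090745642000 = 1 (should be 1). ✓

(x_1, y_1) = (41, 4); (x_5, y_5) = (1852321001, 180768020).


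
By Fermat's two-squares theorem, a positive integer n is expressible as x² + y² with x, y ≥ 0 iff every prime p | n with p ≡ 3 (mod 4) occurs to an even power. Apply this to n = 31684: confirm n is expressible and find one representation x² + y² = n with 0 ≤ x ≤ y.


Step 1: Factor n = 31684 = 2^2 · 89^2.
Step 2: Check the mod-4 condition on each prime factor: 2 = 2 (special); 89 ≡ 1 (mod 4), exponent 2.
All primes ≡ 3 (mod 4) appear to even exponent (or don't appear), so by the two-squares theorem n IS expressible as a sum of two squares.
Step 3: Build a representation. Group n = k² · m with k = 2 and m = 89 · 89 = 7921 (a product of primes ≡ 1 (mod 4)); a representation of m scales to one of n via (k·x)² + (k·y)² = k²(x² + y²). Each prime p ≡ 1 (mod 4) is itself a sum of two squares; find a² by testing p − a² for a perfect square:
  89: 89 − 1² = 88, 89 − 2² = 85, 89 − 3² = 80, 89 − 4² = 73, 89 − 5² = 64 = 8² ⇒ 89 = 5² + 8².
  Combine using the Brahmagupta–Fibonacci identity (a² + b²)(c² + d²) = (ac − bd)² + (ad + bc)² = (ac + bd)² + (ad − bc)²:
  89 · 89 = 7921: from (5² + 8²)(5² + 8²), take (5·5 − 8·8, 5·8 + 8·5) = (25 − 64, 40 + 40) = (-39, 80); dropping signs (only squares matter) gives (39, 80); check 39² + 80² = 1521 + 6400 = 7921 ✓.
  Scale by k = 2: (2·39, 2·80) = (78, 160).
Step 4: Order so x ≤ y and verify: 78² + 160² = 6084 + 25600 = 31684 = n. ✓

n = 31684 = 78² + 160² (one valid representation with x ≤ y).


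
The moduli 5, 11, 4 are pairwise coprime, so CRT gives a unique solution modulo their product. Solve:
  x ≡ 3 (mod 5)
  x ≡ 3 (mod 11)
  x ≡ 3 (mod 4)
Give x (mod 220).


Moduli 5, 11, 4 are pairwise coprime; by CRT there is a unique solution modulo M = 5 · 11 · 4 = 220.
Solve pairwise, accumulating the modulus:
  Start with x ≡ 3 (mod 5).
  Combine with x ≡ 3 (mod 11): since gcd(5, 11) = 1, we get a unique residue mod 55.
    Write x = 3 + 5·t and substitute into x ≡ 3 (mod 11): 5·t ≡ 3 − 3 = 0 (mod 11).
    The inverse of 5 mod 11 is 9 (since 5·9 = 45 = 4·11 + 1), so t ≡ 9·0 = 0 ≡ 0 (mod 11).
    Then x = 3 + 5·0 = 3, valid modulo lcm(5, 11) = 55: x ≡ 3 (mod 55).
  Combine with x ≡ 3 (mod 4): since gcd(55, 4) = 1, we get a unique residue mod 220.
    Write x = 3 + 55·t and substitute into x ≡ 3 (mod 4): 55·t ≡ 3 − 3 = 0 (mod 4).
    Reduce coefficients mod 4: 3·t ≡ 0 (mod 4).
    The inverse of 3 mod 4 is 3 (since 3·3 = 9 = 2·4 + 1), so t ≡ 3·0 = 0 ≡ 0 (mod 4).
    Then x = 3 + 55·0 = 3, valid modulo lcm(55, 4) = 220: x ≡ 3 (mod 220).
Verify: 3 mod 5 = 3 ✓, 3 mod 11 = 3 ✓, 3 mod 4 = 3 ✓.

x ≡ 3 (mod 220).


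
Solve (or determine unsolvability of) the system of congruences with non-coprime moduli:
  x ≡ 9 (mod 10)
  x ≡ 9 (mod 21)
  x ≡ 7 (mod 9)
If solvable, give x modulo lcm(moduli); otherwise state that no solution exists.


Moduli 10, 21, 9 are not pairwise coprime, so CRT works modulo lcm(m_i) when all pairwise compatibility conditions hold.
Pairwise compatibility: gcd(m_i, m_j) must divide a_i - a_j for every pair.
Merge one congruence at a time:
  Start: x ≡ 9 (mod 10).
  Combine with x ≡ 9 (mod 21): gcd(10, 21) = 1; 9 - 9 = 0, which IS divisible by 1, so compatible.
    Write x = 9 + 10·t and substitute into x ≡ 9 (mod 21): 10·t ≡ 9 − 9 = 0 (mod 21).
    The inverse of 10 mod 21 is 19 (since 10·19 = 190 = 9·21 + 1), so t ≡ 19·0 = 0 ≡ 0 (mod 21).
    Then x = 9 + 10·0 = 9, valid modulo lcm(10, 21) = 210: x ≡ 9 (mod 210).
  Combine with x ≡ 7 (mod 9): gcd(210, 9) = 3, and 7 - 9 = -2 is NOT divisible by 3.
    ⇒ system is inconsistent (no integer solution).

No solution (the system is inconsistent).


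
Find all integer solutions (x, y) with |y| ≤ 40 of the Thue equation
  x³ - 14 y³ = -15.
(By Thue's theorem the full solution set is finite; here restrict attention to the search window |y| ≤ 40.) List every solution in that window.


The equation is x³ - 14y³ = -15. For fixed y, x³ = 14·y³ − 15, so a solution requires the RHS to be a perfect cube.
Strategy: iterate y from -40 to 40, compute RHS = 14·y³ − 15, and check whether it is a (positive or negative) perfect cube.
Check small values of y:
  y = 0: RHS = -15 is not a perfect cube.
  y = 1: RHS = -1 = (-1)³ ⇒ x = -1 works.
  y = -1: RHS = -29 is not a perfect cube.
  y = 2: RHS = 97 is not a perfect cube.
  y = -2: RHS = -127 is not a perfect cube.
  y = 3: RHS = 363 is not a perfect cube.
  y = -3: RHS = -393 is not a perfect cube.
Continuing the search up to |y| = 40 finds no further solutions beyond those listed.
Collected solutions: (-1, 1).

Solutions (with |y| ≤ 40): (-1, 1).


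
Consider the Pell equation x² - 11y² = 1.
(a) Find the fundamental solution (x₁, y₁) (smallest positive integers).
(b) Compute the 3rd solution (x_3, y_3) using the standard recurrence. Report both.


Step 1: Find the fundamental solution (x₁, y₁) of x² - 11y² = 1.
  Expand √11 as a continued fraction. a₀ = ⌊√11⌋ = 3; iterate m_{k+1} = d_k·a_k − m_k, d_{k+1} = (11 − m_{k+1}²)/d_k, a_{k+1} = ⌊(a₀ + m_{k+1})/d_{k+1}⌋ (starting m₀ = 0, d₀ = 1), with convergents p_k = a_k·p_{k-1} + p_{k-2}, q_k = a_k·q_{k-1} + q_{k-2} (p₋₁ = 1, q₋₁ = 0):
  k = 0: a₀ = 3; p₀/q₀ = 3/1; p₀² − 11·q₀² = 9 − 11 = -2.
  k = 1: m = 3, d = 2, a = ⌊(3 + 3)/2⌋ = 3; p/q = (3·3 + 1)/(3·1 + 0) = 10/3; p² − 11·q² = 100 − 99 = 1.
  The first convergent with p² − 11·q² = 1 gives the fundamental solution (x₁, y₁) = (10, 3).
Step 2: Apply the recurrence (x_{n+1}, y_{n+1}) = (x₁x_n + 11y₁y_n, x₁y_n + y₁x_n) repeatedly.
  From (x_1, y_1) = (10, 3): x_2 = 10·10 + 11·3·3 = 199; y_2 = 10·3 + 3·10 = 60.
  From (x_2, y_2) = (199, 60): x_3 = 10·199 + 11·3·60 = 3970; y_3 = 10·60 + 3·199 = 1197.
Step 3: Verify x_3² - 11·y_3² = 15760900 - 15760899 = 1 (should be 1). ✓

(x_1, y_1) = (10, 3); (x_3, y_3) = (3970, 1197).


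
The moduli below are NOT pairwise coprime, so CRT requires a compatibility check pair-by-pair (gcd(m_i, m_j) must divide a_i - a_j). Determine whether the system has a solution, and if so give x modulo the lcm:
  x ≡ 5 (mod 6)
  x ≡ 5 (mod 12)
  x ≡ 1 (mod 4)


Moduli 6, 12, 4 are not pairwise coprime, so CRT works modulo lcm(m_i) when all pairwise compatibility conditions hold.
Pairwise compatibility: gcd(m_i, m_j) must divide a_i - a_j for every pair.
Merge one congruence at a time:
  Start: x ≡ 5 (mod 6).
  Combine with x ≡ 5 (mod 12): gcd(6, 12) = 6; 5 - 5 = 0, which IS divisible by 6, so compatible.
    Write x = 5 + 6·t and substitute into x ≡ 5 (mod 12): 6·t ≡ 5 − 5 = 0 (mod 12).
    Divide the congruence (and modulus) by g = 6: 1·t ≡ 0 (mod 2).
    So t ≡ 0 (mod 2).
    Then x = 5 + 6·0 = 5, valid modulo lcm(6, 12) = 12: x ≡ 5 (mod 12).
  Combine with x ≡ 1 (mod 4): gcd(12, 4) = 4; 1 - 5 = -4, which IS divisible by 4, so compatible.
    Write x = 5 + 12·t and substitute into x ≡ 1 (mod 4): 12·t ≡ 1 − 5 = -4 (mod 4).
    Divide the congruence (and modulus) by g = 4: 3·t ≡ -1 (mod 1).
    Modulo 1 every t works; take t = 0.
    Then x = 5 + 12·0 = 5, valid modulo lcm(12, 4) = 12: x ≡ 5 (mod 12).
Verify: 5 mod 6 = 5, 5 mod 12 = 5, 5 mod 4 = 1.

x ≡ 5 (mod 12).


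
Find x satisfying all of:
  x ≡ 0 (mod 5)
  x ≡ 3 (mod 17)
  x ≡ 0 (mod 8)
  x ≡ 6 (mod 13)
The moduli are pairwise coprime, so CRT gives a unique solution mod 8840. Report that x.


Product of moduli M = 5 · 17 · 8 · 13 = 8840.
Merge one congruence at a time:
  Start: x ≡ 0 (mod 5).
  Combine with x ≡ 3 (mod 17); new modulus lcm = 85.
    Write x = 0 + 5·t and substitute into x ≡ 3 (mod 17): 5·t ≡ 3 − 0 = 3 (mod 17).
    The inverse of 5 mod 17 is 7 (since 5·7 = 35 = 2·17 + 1), so t ≡ 7·3 = 21 ≡ 4 (mod 17).
    Then x = 0 + 5·4 = 20, valid modulo lcm(5, 17) = 85: x ≡ 20 (mod 85).
  Combine with x ≡ 0 (mod 8); new modulus lcm = 680.
    Write x = 20 + 85·t and substitute into x ≡ 0 (mod 8): 85·t ≡ 0 − 20 = -20 (mod 8).
    Reduce coefficients mod 8: 5·t ≡ 4 (mod 8).
    The inverse of 5 mod 8 is 5 (since 5·5 = 25 = 3·8 + 1), so t ≡ 5·4 = 20 ≡ 4 (mod 8).
    Then x = 20 + 85·4 = 360, valid modulo lcm(85, 8) = 680: x ≡ 360 (mod 680).
  Combine with x ≡ 6 (mod 13); new modulus lcm = 8840.
    Write x = 360 + 680·t and substitute into x ≡ 6 (mod 13): 680·t ≡ 6 − 360 = -354 (mod 13).
    Reduce coefficients mod 13: 4·t ≡ 10 (mod 13).
    The inverse of 4 mod 13 is 10 (since 4·10 = 40 = 3·13 + 1), so t ≡ 10·10 = 100 ≡ 9 (mod 13).
    Then x = 360 + 680·9 = 6480, valid modulo lcm(680, 13) = 8840: x ≡ 6480 (mod 8840).
Verify against each original: 6480 mod 5 = 0, 6480 mod 17 = 3, 6480 mod 8 = 0, 6480 mod 13 = 6.

x ≡ 6480 (mod 8840).


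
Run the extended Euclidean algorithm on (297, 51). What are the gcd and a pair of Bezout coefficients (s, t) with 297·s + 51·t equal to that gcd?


Euclidean algorithm on (297, 51) — divide until remainder is 0:
  297 = 5 · 51 + 42
  51 = 1 · 42 + 9
  42 = 4 · 9 + 6
  9 = 1 · 6 + 3
  6 = 2 · 3 + 0
gcd(297, 51) = 3.
Track Bezout coefficients alongside the remainders: start with r₀ = 297 = a·1 + b·0 (s = 1, t = 0) and r₁ = 51 = a·0 + b·1 (s = 0, t = 1); each new remainder r_{k+1} = r_{k-1} − q_k·r_k inherits s_{k+1} = s_{k-1} − q_k·s_k, t_{k+1} = t_{k-1} − q_k·t_k, so r_k = a·s_k + b·t_k at every step:
  q = 5: r = 42, s = 1 − 5·0 = 1, t = 0 − 5·1 = -5  (check: 297·1 + 51·(-5) = 42)
  q = 1: r = 9, s = 0 − 1·1 = -1, t = 1 − 1·(-5) = 6  (check: 297·(-1) + 51·6 = 9)
  q = 4: r = 6, s = 1 − 4·(-1) = 5, t = -5 − 4·6 = -29  (check: 297·5 + 51·(-29) = 6)
  q = 1: r = 3, s = -1 − 1·5 = -6, t = 6 − 1·(-29) = 35  (check: 297·(-6) + 51·35 = 3)
The row with r = 3 (the gcd) gives the Bezout coefficients s = -6, t = 35.
Result: 297 · (-6) + 51 · (35) = 3.

gcd(297, 51) = 3; s = -6, t = 35 (check: 297·(-6) + 51·35 = 3).


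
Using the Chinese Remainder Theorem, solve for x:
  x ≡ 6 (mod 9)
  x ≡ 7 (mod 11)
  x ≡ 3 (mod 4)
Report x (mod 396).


Moduli 9, 11, 4 are pairwise coprime; by CRT there is a unique solution modulo M = 9 · 11 · 4 = 396.
Solve pairwise, accumulating the modulus:
  Start with x ≡ 6 (mod 9).
  Combine with x ≡ 7 (mod 11): since gcd(9, 11) = 1, we get a unique residue mod 99.
    Write x = 6 + 9·t and substitute into x ≡ 7 (mod 11): 9·t ≡ 7 − 6 = 1 (mod 11).
    The inverse of 9 mod 11 is 5 (since 9·5 = 45 = 4·11 + 1), so t ≡ 5·1 = 5 ≡ 5 (mod 11).
    Then x = 6 + 9·5 = 51, valid modulo lcm(9, 11) = 99: x ≡ 51 (mod 99).
  Combine with x ≡ 3 (mod 4): since gcd(99, 4) = 1, we get a unique residue mod 396.
    Write x = 51 + 99·t and substitute into x ≡ 3 (mod 4): 99·t ≡ 3 − 51 = -48 (mod 4).
    Reduce coefficients mod 4: 3·t ≡ 0 (mod 4).
    The inverse of 3 mod 4 is 3 (since 3·3 = 9 = 2·4 + 1), so t ≡ 3·0 = 0 ≡ 0 (mod 4).
    Then x = 51 + 99·0 = 51, valid modulo lcm(99, 4) = 396: x ≡ 51 (mod 396).
Verify: 51 mod 9 = 6 ✓, 51 mod 11 = 7 ✓, 51 mod 4 = 3 ✓.

x ≡ 51 (mod 396).


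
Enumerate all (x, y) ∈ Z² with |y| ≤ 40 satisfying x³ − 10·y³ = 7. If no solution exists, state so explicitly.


The equation is x³ - 10y³ = 7. For fixed y, x³ = 10·y³ + 7, so a solution requires the RHS to be a perfect cube.
Strategy: iterate y from -40 to 40, compute RHS = 10·y³ + 7, and check whether it is a (positive or negative) perfect cube.
Check small values of y:
  y = 0: RHS = 7 is not a perfect cube.
  y = 1: RHS = 17 is not a perfect cube.
  y = -1: RHS = -3 is not a perfect cube.
  y = 2: RHS = 87 is not a perfect cube.
  y = -2: RHS = -73 is not a perfect cube.
  y = 3: RHS = 277 is not a perfect cube.
  y = -3: RHS = -263 is not a perfect cube.
Continuing the search up to |y| = 40 finds no solutions either.
No (x, y) in the scanned range satisfies the equation.

No integer solutions with |y| ≤ 40.


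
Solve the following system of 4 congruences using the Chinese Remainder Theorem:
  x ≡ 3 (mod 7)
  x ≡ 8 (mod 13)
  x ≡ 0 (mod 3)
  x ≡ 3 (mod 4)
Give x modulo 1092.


Product of moduli M = 7 · 13 · 3 · 4 = 1092.
Merge one congruence at a time:
  Start: x ≡ 3 (mod 7).
  Combine with x ≡ 8 (mod 13); new modulus lcm = 91.
    Write x = 3 + 7·t and substitute into x ≡ 8 (mod 13): 7·t ≡ 8 − 3 = 5 (mod 13).
    The inverse of 7 mod 13 is 2 (since 7·2 = 14 = 1·13 + 1), so t ≡ 2·5 = 10 ≡ 10 (mod 13).
    Then x = 3 + 7·10 = 73, valid modulo lcm(7, 13) = 91: x ≡ 73 (mod 91).
  Combine with x ≡ 0 (mod 3); new modulus lcm = 273.
    Write x = 73 + 91·t and substitute into x ≡ 0 (mod 3): 91·t ≡ 0 − 73 = -73 (mod 3).
    Reduce coefficients mod 3: 1·t ≡ 2 (mod 3).
    So t ≡ 2 (mod 3).
    Then x = 73 + 91·2 = 255, valid modulo lcm(91, 3) = 273: x ≡ 255 (mod 273).
  Combine with x ≡ 3 (mod 4); new modulus lcm = 1092.
    Write x = 255 + 273·t and substitute into x ≡ 3 (mod 4): 273·t ≡ 3 − 255 = -252 (mod 4).
    Reduce coefficients mod 4: 1·t ≡ 0 (mod 4).
    So t ≡ 0 (mod 4).
    Then x = 255 + 273·0 = 255, valid modulo lcm(273, 4) = 1092: x ≡ 255 (mod 1092).
Verify against each original: 255 mod 7 = 3, 255 mod 13 = 8, 255 mod 3 = 0, 255 mod 4 = 3.

x ≡ 255 (mod 1092).


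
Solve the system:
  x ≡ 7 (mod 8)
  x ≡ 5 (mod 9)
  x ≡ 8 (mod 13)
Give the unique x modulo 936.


Moduli 8, 9, 13 are pairwise coprime; by CRT there is a unique solution modulo M = 8 · 9 · 13 = 936.
Solve pairwise, accumulating the modulus:
  Start with x ≡ 7 (mod 8).
  Combine with x ≡ 5 (mod 9): since gcd(8, 9) = 1, we get a unique residue mod 72.
    Write x = 7 + 8·t and substitute into x ≡ 5 (mod 9): 8·t ≡ 5 − 7 = -2 (mod 9).
    Reduce coefficients mod 9: 8·t ≡ 7 (mod 9).
    The inverse of 8 mod 9 is 8 (since 8·8 = 64 = 7·9 + 1), so t ≡ 8·7 = 56 ≡ 2 (mod 9).
    Then x = 7 + 8·2 = 23, valid modulo lcm(8, 9) = 72: x ≡ 23 (mod 72).
  Combine with x ≡ 8 (mod 13): since gcd(72, 13) = 1, we get a unique residue mod 936.
    Write x = 23 + 72·t and substitute into x ≡ 8 (mod 13): 72·t ≡ 8 − 23 = -15 (mod 13).
    Reduce coefficients mod 13: 7·t ≡ 11 (mod 13).
    The inverse of 7 mod 13 is 2 (since 7·2 = 14 = 1·13 + 1), so t ≡ 2·11 = 22 ≡ 9 (mod 13).
    Then x = 23 + 72·9 = 671, valid modulo lcm(72, 13) = 936: x ≡ 671 (mod 936).
Verify: 671 mod 8 = 7 ✓, 671 mod 9 = 5 ✓, 671 mod 13 = 8 ✓.

x ≡ 671 (mod 936).


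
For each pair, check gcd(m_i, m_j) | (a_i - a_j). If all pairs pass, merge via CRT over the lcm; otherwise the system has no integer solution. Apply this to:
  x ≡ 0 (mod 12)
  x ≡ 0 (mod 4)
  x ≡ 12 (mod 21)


Moduli 12, 4, 21 are not pairwise coprime, so CRT works modulo lcm(m_i) when all pairwise compatibility conditions hold.
Pairwise compatibility: gcd(m_i, m_j) must divide a_i - a_j for every pair.
Merge one congruence at a time:
  Start: x ≡ 0 (mod 12).
  Combine with x ≡ 0 (mod 4): gcd(12, 4) = 4; 0 - 0 = 0, which IS divisible by 4, so compatible.
    Write x = 0 + 12·t and substitute into x ≡ 0 (mod 4): 12·t ≡ 0 − 0 = 0 (mod 4).
    Divide the congruence (and modulus) by g = 4: 3·t ≡ 0 (mod 1).
    Modulo 1 every t works; take t = 0.
    Then x = 0 + 12·0 = 0, valid modulo lcm(12, 4) = 12: x ≡ 0 (mod 12).
  Combine with x ≡ 12 (mod 21): gcd(12, 21) = 3; 12 - 0 = 12, which IS divisible by 3, so compatible.
    Write x = 0 + 12·t and substitute into x ≡ 12 (mod 21): 12·t ≡ 12 − 0 = 12 (mod 21).
    Divide the congruence (and modulus) by g = 3: 4·t ≡ 4 (mod 7).
    The inverse of 4 mod 7 is 2 (since 4·2 = 8 = 1·7 + 1), so t ≡ 2·4 = 8 ≡ 1 (mod 7).
    Then x = 0 + 12·1 = 12, valid modulo lcm(12, 21) = 84: x ≡ 12 (mod 84).
Verify: 12 mod 12 = 0, 12 mod 4 = 0, 12 mod 21 = 12.

x ≡ 12 (mod 84).


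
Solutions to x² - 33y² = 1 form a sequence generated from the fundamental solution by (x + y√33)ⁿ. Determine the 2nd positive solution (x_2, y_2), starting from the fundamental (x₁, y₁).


Step 1: Find the fundamental solution (x₁, y₁) of x² - 33y² = 1.
  Expand √33 as a continued fraction. a₀ = ⌊√33⌋ = 5; iterate m_{k+1} = d_k·a_k − m_k, d_{k+1} = (33 − m_{k+1}²)/d_k, a_{k+1} = ⌊(a₀ + m_{k+1})/d_{k+1}⌋ (starting m₀ = 0, d₀ = 1), with convergents p_k = a_k·p_{k-1} + p_{k-2}, q_k = a_k·q_{k-1} + q_{k-2} (p₋₁ = 1, q₋₁ = 0):
  k = 0: a₀ = 5; p₀/q₀ = 5/1; p₀² − 33·q₀² = 25 − 33 = -8.
  k = 1: m = 5, d = 8, a = ⌊(5 + 5)/8⌋ = 1; p/q = (1·5 + 1)/(1·1 + 0) = 6/1; p² − 33·q² = 36 − 33 = 3.
  k = 2: m = 3, d = 3, a = ⌊(5 + 3)/3⌋ = 2; p/q = (2·6 + 5)/(2·1 + 1) = 17/3; p² − 33·q² = 289 − 297 = -8.
  k = 3: m = 3, d = 8, a = ⌊(5 + 3)/8⌋ = 1; p/q = (1·17 + 6)/(1·3 + 1) = 23/4; p² − 33·q² = 529 − 528 = 1.
  The first convergent with p² − 33·q² = 1 gives the fundamental solution (x₁, y₁) = (23, 4).
Step 2: Apply the recurrence (x_{n+1}, y_{n+1}) = (x₁x_n + 33y₁y_n, x₁y_n + y₁x_n) repeatedly.
  From (x_1, y_1) = (23, 4): x_2 = 23·23 + 33·4·4 = 1057; y_2 = 23·4 + 4·23 = 184.
Step 3: Verify x_2² - 33·y_2² = 1117249 - 1117248 = 1 (should be 1). ✓

(x_1, y_1) = (23, 4); (x_2, y_2) = (1057, 184).


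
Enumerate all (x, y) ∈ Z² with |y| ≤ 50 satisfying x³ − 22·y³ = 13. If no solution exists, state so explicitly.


The equation is x³ - 22y³ = 13. For fixed y, x³ = 22·y³ + 13, so a solution requires the RHS to be a perfect cube.
Strategy: iterate y from -50 to 50, compute RHS = 22·y³ + 13, and check whether it is a (positive or negative) perfect cube.
Check small values of y:
  y = 0: RHS = 13 is not a perfect cube.
  y = 1: RHS = 35 is not a perfect cube.
  y = -1: RHS = -9 is not a perfect cube.
  y = 2: RHS = 189 is not a perfect cube.
  y = -2: RHS = -163 is not a perfect cube.
  y = 3: RHS = 607 is not a perfect cube.
  y = -3: RHS = -581 is not a perfect cube.
Continuing the search up to |y| = 50 finds no solutions either.
No (x, y) in the scanned range satisfies the equation.

No integer solutions with |y| ≤ 50.


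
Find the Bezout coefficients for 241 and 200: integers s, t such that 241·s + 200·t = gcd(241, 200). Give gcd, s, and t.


Euclidean algorithm on (241, 200) — divide until remainder is 0:
  241 = 1 · 200 + 41
  200 = 4 · 41 + 36
  41 = 1 · 36 + 5
  36 = 7 · 5 + 1
  5 = 5 · 1 + 0
gcd(241, 200) = 1.
Track Bezout coefficients alongside the remainders: start with r₀ = 241 = a·1 + b·0 (s = 1, t = 0) and r₁ = 200 = a·0 + b·1 (s = 0, t = 1); each new remainder r_{k+1} = r_{k-1} − q_k·r_k inherits s_{k+1} = s_{k-1} − q_k·s_k, t_{k+1} = t_{k-1} − q_k·t_k, so r_k = a·s_k + b·t_k at every step:
  q = 1: r = 41, s = 1 − 1·0 = 1, t = 0 − 1·1 = -1  (check: 241·1 + 200·(-1) = 41)
  q = 4: r = 36, s = 0 − 4·1 = -4, t = 1 − 4·(-1) = 5  (check: 241·(-4) + 200·5 = 36)
  q = 1: r = 5, s = 1 − 1·(-4) = 5, t = -1 − 1·5 = -6  (check: 241·5 + 200·(-6) = 5)
  q = 7: r = 1, s = -4 − 7·5 = -39, t = 5 − 7·(-6) = 47  (check: 241·(-39) + 200·47 = 1)
The row with r = 1 (the gcd) gives the Bezout coefficients s = -39, t = 47.
Result: 241 · (-39) + 200 · (47) = 1.

gcd(241, 200) = 1; s = -39, t = 47 (check: 241·(-39) + 200·47 = 1).


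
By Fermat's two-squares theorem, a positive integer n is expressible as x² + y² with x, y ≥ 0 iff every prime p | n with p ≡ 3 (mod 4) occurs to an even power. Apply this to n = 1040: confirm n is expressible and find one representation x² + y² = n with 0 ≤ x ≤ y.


Step 1: Factor n = 1040 = 2^4 · 5 · 13.
Step 2: Check the mod-4 condition on each prime factor: 2 = 2 (special); 5 ≡ 1 (mod 4), exponent 1; 13 ≡ 1 (mod 4), exponent 1.
All primes ≡ 3 (mod 4) appear to even exponent (or don't appear), so by the two-squares theorem n IS expressible as a sum of two squares.
Step 3: Build a representation. Group n = k² · m with k = 4 and m = 5 · 13 = 65 (a product of primes ≡ 1 (mod 4)); a representation of m scales to one of n via (k·x)² + (k·y)² = k²(x² + y²). Each prime p ≡ 1 (mod 4) is itself a sum of two squares; find a² by testing p − a² for a perfect square:
  5: 5 − 1² = 4 = 2² ⇒ 5 = 1² + 2².
  13: 13 − 1² = 12, 13 − 2² = 9 = 3² ⇒ 13 = 2² + 3².
  Combine using the Brahmagupta–Fibonacci identity (a² + b²)(c² + d²) = (ac − bd)² + (ad + bc)² = (ac + bd)² + (ad − bc)²:
  5 · 13 = 65: from (1² + 2²)(2² + 3²), take (1·2 − 2·3, 1·3 + 2·2) = (2 − 6, 3 + 4) = (-4, 7); dropping signs (only squares matter) gives (4, 7); check 4² + 7² = 16 + 49 = 65 ✓.
  Scale by k = 4: (4·4, 4·7) = (16, 28).
Step 4: Order so x ≤ y and verify: 16² + 28² = 256 + 784 = 1040 = n. ✓

n = 1040 = 16² + 28² (one valid representation with x ≤ y).


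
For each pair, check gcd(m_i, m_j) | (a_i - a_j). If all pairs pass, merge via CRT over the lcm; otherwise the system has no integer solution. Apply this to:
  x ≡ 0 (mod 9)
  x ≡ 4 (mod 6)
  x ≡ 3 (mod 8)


Moduli 9, 6, 8 are not pairwise coprime, so CRT works modulo lcm(m_i) when all pairwise compatibility conditions hold.
Pairwise compatibility: gcd(m_i, m_j) must divide a_i - a_j for every pair.
Merge one congruence at a time:
  Start: x ≡ 0 (mod 9).
  Combine with x ≡ 4 (mod 6): gcd(9, 6) = 3, and 4 - 0 = 4 is NOT divisible by 3.
    ⇒ system is inconsistent (no integer solution).

No solution (the system is inconsistent).


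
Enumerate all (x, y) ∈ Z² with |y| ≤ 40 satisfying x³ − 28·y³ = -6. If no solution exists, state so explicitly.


The equation is x³ - 28y³ = -6. For fixed y, x³ = 28·y³ − 6, so a solution requires the RHS to be a perfect cube.
Strategy: iterate y from -40 to 40, compute RHS = 28·y³ − 6, and check whether it is a (positive or negative) perfect cube.
Check small values of y:
  y = 0: RHS = -6 is not a perfect cube.
  y = 1: RHS = 22 is not a perfect cube.
  y = -1: RHS = -34 is not a perfect cube.
  y = 2: RHS = 218 is not a perfect cube.
  y = -2: RHS = -230 is not a perfect cube.
  y = 3: RHS = 750 is not a perfect cube.
  y = -3: RHS = -762 is not a perfect cube.
Continuing the search up to |y| = 40 finds no solutions either.
No (x, y) in the scanned range satisfies the equation.

No integer solutions with |y| ≤ 40.


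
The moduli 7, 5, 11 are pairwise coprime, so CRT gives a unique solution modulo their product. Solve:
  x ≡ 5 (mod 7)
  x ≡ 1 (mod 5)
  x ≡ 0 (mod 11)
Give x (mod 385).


Moduli 7, 5, 11 are pairwise coprime; by CRT there is a unique solution modulo M = 7 · 5 · 11 = 385.
Solve pairwise, accumulating the modulus:
  Start with x ≡ 5 (mod 7).
  Combine with x ≡ 1 (mod 5): since gcd(7, 5) = 1, we get a unique residue mod 35.
    Write x = 5 + 7·t and substitute into x ≡ 1 (mod 5): 7·t ≡ 1 − 5 = -4 (mod 5).
    Reduce coefficients mod 5: 2·t ≡ 1 (mod 5).
    The inverse of 2 mod 5 is 3 (since 2·3 = 6 = 1·5 + 1), so t ≡ 3·1 = 3 ≡ 3 (mod 5).
    Then x = 5 + 7·3 = 26, valid modulo lcm(7, 5) = 35: x ≡ 26 (mod 35).
  Combine with x ≡ 0 (mod 11): since gcd(35, 11) = 1, we get a unique residue mod 385.
    Write x = 26 + 35·t and substitute into x ≡ 0 (mod 11): 35·t ≡ 0 − 26 = -26 (mod 11).
    Reduce coefficients mod 11: 2·t ≡ 7 (mod 11).
    The inverse of 2 mod 11 is 6 (since 2·6 = 12 = 1·11 + 1), so t ≡ 6·7 = 42 ≡ 9 (mod 11).
    Then x = 26 + 35·9 = 341, valid modulo lcm(35, 11) = 385: x ≡ 341 (mod 385).
Verify: 341 mod 7 = 5 ✓, 341 mod 5 = 1 ✓, 341 mod 11 = 0 ✓.

x ≡ 341 (mod 385).


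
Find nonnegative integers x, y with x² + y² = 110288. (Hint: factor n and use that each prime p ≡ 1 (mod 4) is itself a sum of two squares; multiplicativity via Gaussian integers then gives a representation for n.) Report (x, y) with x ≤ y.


Step 1: Factor n = 110288 = 2^4 · 61 · 113.
Step 2: Check the mod-4 condition on each prime factor: 2 = 2 (special); 61 ≡ 1 (mod 4), exponent 1; 113 ≡ 1 (mod 4), exponent 1.
All primes ≡ 3 (mod 4) appear to even exponent (or don't appear), so by the two-squares theorem n IS expressible as a sum of two squares.
Step 3: Build a representation. Group n = k² · m with k = 4 and m = 61 · 113 = 6893 (a product of primes ≡ 1 (mod 4)); a representation of m scales to one of n via (k·x)² + (k·y)² = k²(x² + y²). Each prime p ≡ 1 (mod 4) is itself a sum of two squares; find a² by testing p − a² for a perfect square:
  61: 61 − 1² = 60, 61 − 2² = 57, 61 − 3² = 52, 61 − 4² = 45, 61 − 5² = 36 = 6² ⇒ 61 = 5² + 6².
  113: 113 − 1² = 112, 113 − 2² = 109, 113 − 3² = 104, 113 − 4² = 97, 113 − 5² = 88, 113 − 6² = 77, 113 − 7² = 64 = 8² ⇒ 113 = 7² + 8².
  Combine using the Brahmagupta–Fibonacci identity (a² + b²)(c² + d²) = (ac − bd)² + (ad + bc)² = (ac + bd)² + (ad − bc)²:
  61 · 113 = 6893: from (5² + 6²)(7² + 8²), take (5·7 − 6·8, 5·8 + 6·7) = (35 − 48, 40 + 42) = (-13, 82); dropping signs (only squares matter) gives (13, 82); check 13² + 82² = 169 + 6724 = 6893 ✓.
  Scale by k = 4: (4·13, 4·82) = (52, 328).
Step 4: Order so x ≤ y and verify: 52² + 328² = 2704 + 107584 = 110288 = n. ✓

n = 110288 = 52² + 328² (one valid representation with x ≤ y).


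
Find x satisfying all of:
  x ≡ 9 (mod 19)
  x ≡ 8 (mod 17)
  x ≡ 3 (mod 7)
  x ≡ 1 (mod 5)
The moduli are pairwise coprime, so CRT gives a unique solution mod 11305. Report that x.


Product of moduli M = 19 · 17 · 7 · 5 = 11305.
Merge one congruence at a time:
  Start: x ≡ 9 (mod 19).
  Combine with x ≡ 8 (mod 17); new modulus lcm = 323.
    Write x = 9 + 19·t and substitute into x ≡ 8 (mod 17): 19·t ≡ 8 − 9 = -1 (mod 17).
    Reduce coefficients mod 17: 2·t ≡ 16 (mod 17).
    The inverse of 2 mod 17 is 9 (since 2·9 = 18 = 1·17 + 1), so t ≡ 9·16 = 144 ≡ 8 (mod 17).
    Then x = 9 + 19·8 = 161, valid modulo lcm(19, 17) = 323: x ≡ 161 (mod 323).
  Combine with x ≡ 3 (mod 7); new modulus lcm = 2261.
    Write x = 161 + 323·t and substitute into x ≡ 3 (mod 7): 323·t ≡ 3 − 161 = -158 (mod 7).
    Reduce coefficients mod 7: 1·t ≡ 3 (mod 7).
    So t ≡ 3 (mod 7).
    Then x = 161 + 323·3 = 1130, valid modulo lcm(323, 7) = 2261: x ≡ 1130 (mod 2261).
  Combine with x ≡ 1 (mod 5); new modulus lcm = 11305.
    Write x = 1130 + 2261·t and substitute into x ≡ 1 (mod 5): 2261·t ≡ 1 − 1130 = -1129 (mod 5).
    Reduce coefficients mod 5: 1·t ≡ 1 (mod 5).
    So t ≡ 1 (mod 5).
    Then x = 1130 + 2261·1 = 3391, valid modulo lcm(2261, 5) = 11305: x ≡ 3391 (mod 11305).
Verify against each original: 3391 mod 19 = 9, 3391 mod 17 = 8, 3391 mod 7 = 3, 3391 mod 5 = 1.

x ≡ 3391 (mod 11305).
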